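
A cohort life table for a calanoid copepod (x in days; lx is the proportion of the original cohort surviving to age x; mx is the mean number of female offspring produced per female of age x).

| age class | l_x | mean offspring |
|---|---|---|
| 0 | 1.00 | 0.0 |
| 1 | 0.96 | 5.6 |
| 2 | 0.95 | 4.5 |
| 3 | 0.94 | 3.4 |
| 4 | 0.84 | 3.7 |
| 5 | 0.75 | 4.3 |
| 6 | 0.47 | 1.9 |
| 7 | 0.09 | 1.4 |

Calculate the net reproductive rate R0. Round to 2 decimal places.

lx·mx by age: 0, 5.376, 4.275, 3.196, 3.108, 3.225, 0.893, 0.126
R0 = Σ lx·mx = 20.199 → 20.20

20.20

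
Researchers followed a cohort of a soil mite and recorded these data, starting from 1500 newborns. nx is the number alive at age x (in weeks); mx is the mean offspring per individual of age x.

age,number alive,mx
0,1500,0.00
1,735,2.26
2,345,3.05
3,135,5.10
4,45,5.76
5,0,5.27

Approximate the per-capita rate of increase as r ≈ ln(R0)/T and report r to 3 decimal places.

lx = nx/n0 = nx/1500: 1, 0.49, 0.23, 0.09, 0.03, 0
R0 = Σ lx·mx = 0 + 1.1074 + 0.7015 + 0.459 + 0.1728 + 0 = 2.4407
Σ x·lx·mx = 4.5786; T = 4.5786/2.4407 = 1.87594…
r ≈ ln(R0)/T = ln(2.4407)/1.87594… = 0.47565… → 0.476

0.476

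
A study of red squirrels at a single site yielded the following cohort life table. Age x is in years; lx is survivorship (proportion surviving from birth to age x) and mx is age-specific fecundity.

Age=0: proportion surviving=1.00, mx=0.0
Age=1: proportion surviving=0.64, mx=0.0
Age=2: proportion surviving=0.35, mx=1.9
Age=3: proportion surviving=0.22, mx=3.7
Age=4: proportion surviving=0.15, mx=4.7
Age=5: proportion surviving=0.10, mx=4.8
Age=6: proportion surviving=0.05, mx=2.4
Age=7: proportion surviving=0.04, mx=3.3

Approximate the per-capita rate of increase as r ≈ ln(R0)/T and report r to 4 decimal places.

R0 = Σ lx·mx = 0 + 0 + 0.665 + 0.814 + 0.705 + 0.48 + 0.12 + 0.132 = 2.916
Σ x·lx·mx = 10.636; T = 10.636/2.916 = 3.64746…
r ≈ ln(R0)/T = ln(2.916)/3.64746… = 0.293413… → 0.2934

0.2934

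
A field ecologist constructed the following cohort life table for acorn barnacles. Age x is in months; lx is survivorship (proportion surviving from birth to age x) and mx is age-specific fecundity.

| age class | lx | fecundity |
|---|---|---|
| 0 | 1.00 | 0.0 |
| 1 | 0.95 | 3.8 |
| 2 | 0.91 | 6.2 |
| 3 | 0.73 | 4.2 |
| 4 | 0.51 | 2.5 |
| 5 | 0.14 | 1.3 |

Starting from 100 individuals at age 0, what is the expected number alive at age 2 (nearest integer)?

91

Expected survivors = N0 · l_2 = 100 × 0.91 = 91 → 91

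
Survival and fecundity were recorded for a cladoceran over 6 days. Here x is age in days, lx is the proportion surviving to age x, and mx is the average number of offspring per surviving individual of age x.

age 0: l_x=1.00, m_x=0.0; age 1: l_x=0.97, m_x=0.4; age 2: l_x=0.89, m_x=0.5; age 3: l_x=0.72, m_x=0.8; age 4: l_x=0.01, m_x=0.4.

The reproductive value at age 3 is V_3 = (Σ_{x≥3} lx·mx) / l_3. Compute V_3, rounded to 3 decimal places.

lx·mx for x ≥ 3: 0.576, 0.004 → sum = 0.58
V_3 = 0.58 / l_3 = 0.58 / 0.72 = 0.805556… → 0.806

0.806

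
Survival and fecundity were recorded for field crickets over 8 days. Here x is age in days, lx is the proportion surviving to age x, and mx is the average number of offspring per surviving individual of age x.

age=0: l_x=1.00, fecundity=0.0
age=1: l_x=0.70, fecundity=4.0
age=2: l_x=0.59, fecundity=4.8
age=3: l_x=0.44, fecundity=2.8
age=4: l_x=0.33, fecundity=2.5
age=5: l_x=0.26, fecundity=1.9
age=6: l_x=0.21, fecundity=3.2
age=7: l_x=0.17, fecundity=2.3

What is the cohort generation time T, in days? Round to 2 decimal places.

lx·mx: 0, 2.8, 2.832, 1.232, 0.825, 0.494, 0.672, 0.391 → R0 = 9.246
x·lx·mx: 0, 2.8, 5.664, 3.696, 3.3, 2.47, 4.032, 2.737 → Σ = 24.699
T = 24.699 / 9.246 = 2.671317… → 2.67

2.67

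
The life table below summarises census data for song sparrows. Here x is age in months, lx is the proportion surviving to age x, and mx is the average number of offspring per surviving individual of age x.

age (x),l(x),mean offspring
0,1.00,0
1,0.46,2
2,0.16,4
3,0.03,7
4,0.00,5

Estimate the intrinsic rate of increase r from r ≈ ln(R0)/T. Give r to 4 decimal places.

R0 = Σ lx·mx = 0 + 0.92 + 0.64 + 0.21 + 0 = 1.77
Σ x·lx·mx = 2.83; T = 2.83/1.77 = 1.59887…
r ≈ ln(R0)/T = ln(1.77)/1.59887… = 0.357114… → 0.3571

0.3571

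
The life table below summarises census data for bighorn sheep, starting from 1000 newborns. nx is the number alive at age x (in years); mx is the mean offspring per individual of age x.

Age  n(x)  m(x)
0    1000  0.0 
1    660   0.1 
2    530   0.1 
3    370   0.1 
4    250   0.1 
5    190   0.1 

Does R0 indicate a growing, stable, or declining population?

lx = nx/n0 = nx/1000: 1, 0.66, 0.53, 0.37, 0.25, 0.19
R0 = Σ lx·mx = 0 + 0.066 + 0.053 + 0.037 + 0.025 + 0.019 = 0.2
R0 < 1, so the population is declining.

declining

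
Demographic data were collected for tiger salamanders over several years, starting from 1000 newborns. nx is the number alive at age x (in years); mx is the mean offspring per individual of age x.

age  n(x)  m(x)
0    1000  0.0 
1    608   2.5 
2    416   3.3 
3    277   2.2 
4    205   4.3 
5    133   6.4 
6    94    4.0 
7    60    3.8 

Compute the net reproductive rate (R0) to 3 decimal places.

5.839

lx = nx/n0 = nx/1000: 1, 0.608, 0.416, 0.277, 0.205, 0.133, 0.094, 0.06
lx·mx by age: 0, 1.52, 1.3728, 0.6094, 0.8815, 0.8512, 0.376, 0.228
R0 = Σ lx·mx = 5.8389 → 5.839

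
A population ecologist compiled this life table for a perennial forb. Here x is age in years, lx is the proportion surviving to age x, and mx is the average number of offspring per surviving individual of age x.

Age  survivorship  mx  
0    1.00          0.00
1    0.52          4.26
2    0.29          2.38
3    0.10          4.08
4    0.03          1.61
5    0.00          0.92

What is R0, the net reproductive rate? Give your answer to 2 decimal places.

3.36

lx·mx by age: 0, 2.2152, 0.6902, 0.408, 0.0483, 0
R0 = Σ lx·mx = 3.3617 → 3.36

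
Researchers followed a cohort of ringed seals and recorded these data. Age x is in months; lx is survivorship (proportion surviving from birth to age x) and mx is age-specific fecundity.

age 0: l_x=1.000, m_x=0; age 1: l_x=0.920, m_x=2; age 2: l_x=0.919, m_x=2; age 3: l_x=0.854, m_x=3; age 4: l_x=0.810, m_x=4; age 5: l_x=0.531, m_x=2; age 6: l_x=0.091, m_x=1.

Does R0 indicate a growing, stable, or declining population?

growing

R0 = Σ lx·mx = 0 + 1.84 + 1.838 + 2.562 + 3.24 + 1.062 + 0.091 = 10.633
R0 > 1, so the population is growing.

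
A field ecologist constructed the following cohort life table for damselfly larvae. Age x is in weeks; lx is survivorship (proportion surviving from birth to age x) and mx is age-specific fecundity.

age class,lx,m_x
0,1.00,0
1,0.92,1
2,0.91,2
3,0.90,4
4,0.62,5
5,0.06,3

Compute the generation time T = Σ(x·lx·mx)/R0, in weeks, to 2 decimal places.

2.98

lx·mx: 0, 0.92, 1.82, 3.6, 3.1, 0.18 → R0 = 9.62
x·lx·mx: 0, 0.92, 3.64, 10.8, 12.4, 0.9 → Σ = 28.66
T = 28.66 / 9.62 = 2.97921… → 2.98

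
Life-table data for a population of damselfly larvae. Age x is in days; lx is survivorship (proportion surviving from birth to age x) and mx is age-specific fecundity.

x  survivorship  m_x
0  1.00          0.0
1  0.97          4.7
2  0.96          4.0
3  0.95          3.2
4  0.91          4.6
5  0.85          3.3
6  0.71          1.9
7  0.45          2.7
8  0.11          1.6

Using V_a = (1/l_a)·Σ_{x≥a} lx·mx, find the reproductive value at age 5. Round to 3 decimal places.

lx·mx for x ≥ 5: 2.805, 1.349, 1.215, 0.176 → sum = 5.545
V_5 = 5.545 / l_5 = 5.545 / 0.85 = 6.523529… → 6.524

6.524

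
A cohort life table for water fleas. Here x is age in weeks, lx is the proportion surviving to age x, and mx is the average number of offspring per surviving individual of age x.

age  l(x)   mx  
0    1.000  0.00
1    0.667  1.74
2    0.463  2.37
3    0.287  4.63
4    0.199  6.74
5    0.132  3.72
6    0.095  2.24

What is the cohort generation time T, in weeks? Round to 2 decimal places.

lx·mx: 0, 1.16058, 1.09731, 1.32881, 1.34126, 0.49104, 0.2128 → R0 = 5.6318
x·lx·mx: 0, 1.16058, 2.19462, 3.98643, 5.36504, 2.4552, 1.2768 → Σ = 16.43867
T = 16.43867 / 5.6318 = 2.918902… → 2.92

2.92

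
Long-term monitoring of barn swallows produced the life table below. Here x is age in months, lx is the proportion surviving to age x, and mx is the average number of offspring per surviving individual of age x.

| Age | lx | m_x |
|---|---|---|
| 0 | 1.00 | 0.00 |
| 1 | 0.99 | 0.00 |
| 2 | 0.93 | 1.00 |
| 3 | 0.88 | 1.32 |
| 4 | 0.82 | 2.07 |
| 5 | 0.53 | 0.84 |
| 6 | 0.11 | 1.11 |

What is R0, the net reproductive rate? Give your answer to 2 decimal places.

lx·mx by age: 0, 0, 0.93, 1.1616, 1.6974, 0.4452, 0.1221
R0 = Σ lx·mx = 4.3563 → 4.36

4.36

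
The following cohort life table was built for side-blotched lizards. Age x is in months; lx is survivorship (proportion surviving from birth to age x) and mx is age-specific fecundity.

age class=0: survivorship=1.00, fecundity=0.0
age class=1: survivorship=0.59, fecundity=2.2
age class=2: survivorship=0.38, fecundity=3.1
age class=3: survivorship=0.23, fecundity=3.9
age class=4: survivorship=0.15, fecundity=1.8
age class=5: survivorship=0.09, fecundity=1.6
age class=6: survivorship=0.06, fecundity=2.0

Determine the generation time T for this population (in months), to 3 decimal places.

2.269

lx·mx: 0, 1.298, 1.178, 0.897, 0.27, 0.144, 0.12 → R0 = 3.907
x·lx·mx: 0, 1.298, 2.356, 2.691, 1.08, 0.72, 0.72 → Σ = 8.865
T = 8.865 / 3.907 = 2.269004… → 2.269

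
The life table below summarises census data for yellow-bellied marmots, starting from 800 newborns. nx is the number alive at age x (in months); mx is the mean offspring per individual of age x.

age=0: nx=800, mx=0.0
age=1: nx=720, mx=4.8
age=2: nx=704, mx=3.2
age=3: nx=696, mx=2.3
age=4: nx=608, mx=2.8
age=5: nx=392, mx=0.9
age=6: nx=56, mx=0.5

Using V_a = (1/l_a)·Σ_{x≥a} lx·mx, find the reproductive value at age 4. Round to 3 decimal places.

3.426

lx = nx/n0 = nx/800: 1, 0.9, 0.88, 0.87, 0.76, 0.49, 0.07
lx·mx for x ≥ 4: 2.128, 0.441, 0.035 → sum = 2.604
V_4 = 2.604 / l_4 = 2.604 / 0.76 = 3.426316… → 3.426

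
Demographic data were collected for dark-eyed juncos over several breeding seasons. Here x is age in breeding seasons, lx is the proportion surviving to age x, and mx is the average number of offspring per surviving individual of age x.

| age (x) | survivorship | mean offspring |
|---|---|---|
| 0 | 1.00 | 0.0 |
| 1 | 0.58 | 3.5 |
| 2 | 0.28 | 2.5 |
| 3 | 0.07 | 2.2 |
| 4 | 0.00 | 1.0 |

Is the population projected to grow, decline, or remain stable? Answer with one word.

R0 = Σ lx·mx = 0 + 2.03 + 0.7 + 0.154 + 0 = 2.884
R0 > 1, so the population is growing.

growing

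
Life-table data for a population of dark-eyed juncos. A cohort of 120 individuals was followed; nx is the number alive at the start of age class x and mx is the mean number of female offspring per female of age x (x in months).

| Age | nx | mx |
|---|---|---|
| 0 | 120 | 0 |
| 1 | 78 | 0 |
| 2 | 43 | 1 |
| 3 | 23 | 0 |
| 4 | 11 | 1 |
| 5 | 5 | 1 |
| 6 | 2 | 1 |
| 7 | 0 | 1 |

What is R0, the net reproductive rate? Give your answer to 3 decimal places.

0.508

lx = nx/n0 = nx/120: 1, 0.65, 0.35833…, 0.19167…, 0.09167…, 0.04167…, 0.01667…, 0
lx·mx by age: 0, 0, 0.358333…, 0, 0.091667…, 0.041667…, 0.016667…, 0
R0 = Σ lx·mx = 0.508333… → 0.508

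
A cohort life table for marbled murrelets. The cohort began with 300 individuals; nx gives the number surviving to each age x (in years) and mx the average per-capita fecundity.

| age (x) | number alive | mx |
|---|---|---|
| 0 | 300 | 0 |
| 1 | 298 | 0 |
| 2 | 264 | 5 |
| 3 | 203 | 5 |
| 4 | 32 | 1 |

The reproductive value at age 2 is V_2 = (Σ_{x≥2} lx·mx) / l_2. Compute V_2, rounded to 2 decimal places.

8.97

lx = nx/n0 = nx/300: 1, 0.99333…, 0.88, 0.67667…, 0.10667…
lx·mx for x ≥ 2: 4.4, 3.383333…, 0.106667… → sum = 7.89…
V_2 = 7.89… / l_2 = 7.89… / 0.88 = 8.965909… → 8.97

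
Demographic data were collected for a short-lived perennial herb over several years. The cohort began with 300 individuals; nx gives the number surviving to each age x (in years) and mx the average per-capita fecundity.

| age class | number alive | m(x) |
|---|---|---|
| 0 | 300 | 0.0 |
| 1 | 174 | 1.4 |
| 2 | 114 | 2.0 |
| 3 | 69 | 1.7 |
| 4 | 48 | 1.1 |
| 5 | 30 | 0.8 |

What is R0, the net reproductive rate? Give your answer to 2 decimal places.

lx = nx/n0 = nx/300: 1, 0.58, 0.38, 0.23, 0.16, 0.1
lx·mx by age: 0, 0.812, 0.76, 0.391, 0.176, 0.08
R0 = Σ lx·mx = 2.219 → 2.22

2.22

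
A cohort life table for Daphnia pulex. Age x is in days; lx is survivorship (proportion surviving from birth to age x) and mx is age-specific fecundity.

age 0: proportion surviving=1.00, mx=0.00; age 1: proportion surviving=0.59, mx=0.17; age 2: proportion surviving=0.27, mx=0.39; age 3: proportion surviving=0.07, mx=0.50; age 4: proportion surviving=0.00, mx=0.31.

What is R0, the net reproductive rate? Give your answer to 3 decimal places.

0.241

lx·mx by age: 0, 0.1003, 0.1053, 0.035, 0
R0 = Σ lx·mx = 0.2406 → 0.241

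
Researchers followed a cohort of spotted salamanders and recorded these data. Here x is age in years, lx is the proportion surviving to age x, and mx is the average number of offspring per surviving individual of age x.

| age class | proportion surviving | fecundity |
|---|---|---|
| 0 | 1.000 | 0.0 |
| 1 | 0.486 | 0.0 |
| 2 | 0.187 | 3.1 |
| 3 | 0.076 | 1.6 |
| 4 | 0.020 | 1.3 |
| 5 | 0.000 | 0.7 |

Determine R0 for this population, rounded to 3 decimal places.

0.727

lx·mx by age: 0, 0, 0.5797, 0.1216, 0.026, 0
R0 = Σ lx·mx = 0.7273 → 0.727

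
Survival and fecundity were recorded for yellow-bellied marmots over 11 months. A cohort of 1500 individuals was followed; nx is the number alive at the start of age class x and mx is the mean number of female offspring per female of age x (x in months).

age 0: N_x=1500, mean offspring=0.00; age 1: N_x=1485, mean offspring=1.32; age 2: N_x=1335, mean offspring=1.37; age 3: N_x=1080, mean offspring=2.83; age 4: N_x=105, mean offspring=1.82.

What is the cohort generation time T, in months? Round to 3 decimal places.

lx = nx/n0 = nx/1500: 1, 0.99, 0.89, 0.72, 0.07
lx·mx: 0, 1.3068, 1.2193, 2.0376, 0.1274 → R0 = 4.6911
x·lx·mx: 0, 1.3068, 2.4386, 6.1128, 0.5096 → Σ = 10.3678
T = 10.3678 / 4.6911 = 2.2101… → 2.210

2.210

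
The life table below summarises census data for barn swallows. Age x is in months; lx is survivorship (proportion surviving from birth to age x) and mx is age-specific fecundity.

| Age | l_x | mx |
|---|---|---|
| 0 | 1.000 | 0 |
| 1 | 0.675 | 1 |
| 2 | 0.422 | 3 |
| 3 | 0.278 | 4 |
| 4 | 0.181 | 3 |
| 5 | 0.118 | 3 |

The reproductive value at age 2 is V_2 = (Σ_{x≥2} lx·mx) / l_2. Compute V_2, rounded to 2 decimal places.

lx·mx for x ≥ 2: 1.266, 1.112, 0.543, 0.354 → sum = 3.275
V_2 = 3.275 / l_2 = 3.275 / 0.422 = 7.760664… → 7.76

7.76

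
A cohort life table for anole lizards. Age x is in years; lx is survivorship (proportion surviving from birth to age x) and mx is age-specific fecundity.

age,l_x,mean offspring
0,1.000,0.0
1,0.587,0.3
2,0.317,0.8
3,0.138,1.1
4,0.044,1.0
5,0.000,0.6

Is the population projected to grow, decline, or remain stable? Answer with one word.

declining

R0 = Σ lx·mx = 0 + 0.1761 + 0.2536 + 0.1518 + 0.044 + 0 = 0.6255
R0 < 1, so the population is declining.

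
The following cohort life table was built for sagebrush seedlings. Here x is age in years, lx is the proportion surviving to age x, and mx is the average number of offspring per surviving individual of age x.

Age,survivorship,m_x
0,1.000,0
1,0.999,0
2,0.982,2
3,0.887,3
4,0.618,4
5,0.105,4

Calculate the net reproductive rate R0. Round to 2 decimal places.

7.52

lx·mx by age: 0, 0, 1.964, 2.661, 2.472, 0.42
R0 = Σ lx·mx = 7.517 → 7.52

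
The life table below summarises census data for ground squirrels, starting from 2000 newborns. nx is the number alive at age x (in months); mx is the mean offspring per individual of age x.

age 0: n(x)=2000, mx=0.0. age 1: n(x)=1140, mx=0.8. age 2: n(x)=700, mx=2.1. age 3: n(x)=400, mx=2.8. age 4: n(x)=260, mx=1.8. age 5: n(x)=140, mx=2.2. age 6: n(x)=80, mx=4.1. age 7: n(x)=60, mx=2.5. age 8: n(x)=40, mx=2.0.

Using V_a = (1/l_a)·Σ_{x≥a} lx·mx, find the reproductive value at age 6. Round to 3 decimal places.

6.975

lx = nx/n0 = nx/2000: 1, 0.57, 0.35, 0.2, 0.13, 0.07, 0.04, 0.03, 0.02
lx·mx for x ≥ 6: 0.164, 0.075, 0.04 → sum = 0.279
V_6 = 0.279 / l_6 = 0.279 / 0.04 = 6.975 → 6.975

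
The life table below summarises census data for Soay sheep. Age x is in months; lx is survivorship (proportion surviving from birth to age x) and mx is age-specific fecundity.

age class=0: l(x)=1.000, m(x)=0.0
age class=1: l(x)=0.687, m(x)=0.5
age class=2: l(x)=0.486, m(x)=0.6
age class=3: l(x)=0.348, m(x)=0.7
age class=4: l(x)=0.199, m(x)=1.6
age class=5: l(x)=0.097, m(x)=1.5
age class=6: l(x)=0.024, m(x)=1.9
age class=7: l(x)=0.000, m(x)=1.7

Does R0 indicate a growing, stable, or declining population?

R0 = Σ lx·mx = 0 + 0.3435 + 0.2916 + 0.2436 + 0.3184 + 0.1455 + 0.0456 + 0 = 1.3882
R0 > 1, so the population is growing.

growing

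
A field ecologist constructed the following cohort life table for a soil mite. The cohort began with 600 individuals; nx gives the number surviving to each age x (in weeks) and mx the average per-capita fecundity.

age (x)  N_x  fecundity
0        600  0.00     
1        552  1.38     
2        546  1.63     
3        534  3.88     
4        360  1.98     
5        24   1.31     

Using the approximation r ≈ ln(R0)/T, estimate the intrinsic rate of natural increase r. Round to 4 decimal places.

lx = nx/n0 = nx/600: 1, 0.92, 0.91, 0.89, 0.6, 0.04
R0 = Σ lx·mx = 0 + 1.2696 + 1.4833 + 3.4532 + 1.188 + 0.0524 = 7.4465
Σ x·lx·mx = 19.6098; T = 19.6098/7.4465 = 2.63343…
r ≈ ln(R0)/T = ln(7.4465)/2.63343… = 0.762408… → 0.7624

0.7624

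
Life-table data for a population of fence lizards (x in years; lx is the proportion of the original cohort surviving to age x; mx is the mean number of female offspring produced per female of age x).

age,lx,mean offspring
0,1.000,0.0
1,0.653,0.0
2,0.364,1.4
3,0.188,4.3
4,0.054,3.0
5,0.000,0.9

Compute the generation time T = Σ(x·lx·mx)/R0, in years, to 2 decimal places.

2.77

lx·mx: 0, 0, 0.5096, 0.8084, 0.162, 0 → R0 = 1.48
x·lx·mx: 0, 0, 1.0192, 2.4252, 0.648, 0 → Σ = 4.0924
T = 4.0924 / 1.48 = 2.765135… → 2.77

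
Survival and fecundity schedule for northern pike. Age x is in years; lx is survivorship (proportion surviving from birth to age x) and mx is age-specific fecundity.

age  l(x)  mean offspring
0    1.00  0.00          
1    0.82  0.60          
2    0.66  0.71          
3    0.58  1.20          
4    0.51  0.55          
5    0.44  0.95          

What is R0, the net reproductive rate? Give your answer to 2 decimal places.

lx·mx by age: 0, 0.492, 0.4686, 0.696, 0.2805, 0.418
R0 = Σ lx·mx = 2.3551 → 2.36

2.36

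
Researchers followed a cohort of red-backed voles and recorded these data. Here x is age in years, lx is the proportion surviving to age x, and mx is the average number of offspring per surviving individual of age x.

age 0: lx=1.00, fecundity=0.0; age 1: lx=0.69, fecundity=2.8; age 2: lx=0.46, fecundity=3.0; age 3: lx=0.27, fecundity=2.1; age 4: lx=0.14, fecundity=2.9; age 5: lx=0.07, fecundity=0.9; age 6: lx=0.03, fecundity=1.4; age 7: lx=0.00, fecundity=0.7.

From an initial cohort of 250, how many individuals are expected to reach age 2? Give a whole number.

Expected survivors = N0 · l_2 = 250 × 0.46 = 115 → 115

115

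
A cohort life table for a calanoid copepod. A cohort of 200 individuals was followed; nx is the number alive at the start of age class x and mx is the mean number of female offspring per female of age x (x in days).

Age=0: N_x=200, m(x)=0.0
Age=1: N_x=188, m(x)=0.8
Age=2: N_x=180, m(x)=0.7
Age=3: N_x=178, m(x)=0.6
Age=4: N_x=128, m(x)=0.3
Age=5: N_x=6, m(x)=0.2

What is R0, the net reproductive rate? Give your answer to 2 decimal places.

2.11

lx = nx/n0 = nx/200: 1, 0.94, 0.9, 0.89, 0.64, 0.03
lx·mx by age: 0, 0.752, 0.63, 0.534, 0.192, 0.006
R0 = Σ lx·mx = 2.114 → 2.11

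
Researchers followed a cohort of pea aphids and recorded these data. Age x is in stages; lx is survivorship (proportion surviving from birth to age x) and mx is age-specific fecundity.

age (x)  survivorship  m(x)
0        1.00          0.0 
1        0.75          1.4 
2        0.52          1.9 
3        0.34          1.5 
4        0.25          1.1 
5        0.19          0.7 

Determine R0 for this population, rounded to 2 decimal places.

lx·mx by age: 0, 1.05, 0.988, 0.51, 0.275, 0.133
R0 = Σ lx·mx = 2.956 → 2.96

2.96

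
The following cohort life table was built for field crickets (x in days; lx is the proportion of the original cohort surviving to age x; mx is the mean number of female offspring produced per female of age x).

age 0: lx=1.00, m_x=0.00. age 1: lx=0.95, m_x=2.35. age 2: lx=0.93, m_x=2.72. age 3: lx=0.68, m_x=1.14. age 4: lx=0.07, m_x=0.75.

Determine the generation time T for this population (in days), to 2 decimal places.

1.76

lx·mx: 0, 2.2325, 2.5296, 0.7752, 0.0525 → R0 = 5.5898
x·lx·mx: 0, 2.2325, 5.0592, 2.3256, 0.21 → Σ = 9.8273
T = 9.8273 / 5.5898 = 1.758077… → 1.76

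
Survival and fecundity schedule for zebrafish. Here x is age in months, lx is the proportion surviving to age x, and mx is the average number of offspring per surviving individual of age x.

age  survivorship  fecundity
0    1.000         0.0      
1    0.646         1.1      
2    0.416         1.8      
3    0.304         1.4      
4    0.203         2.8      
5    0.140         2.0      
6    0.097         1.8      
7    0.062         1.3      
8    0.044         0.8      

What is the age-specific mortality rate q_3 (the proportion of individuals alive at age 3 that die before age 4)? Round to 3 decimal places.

q_3 = (l_3 − l_4) / l_3 = (0.304 − 0.203) / 0.304
     = 0.101 / 0.304 = 0.332237… → 0.332

0.332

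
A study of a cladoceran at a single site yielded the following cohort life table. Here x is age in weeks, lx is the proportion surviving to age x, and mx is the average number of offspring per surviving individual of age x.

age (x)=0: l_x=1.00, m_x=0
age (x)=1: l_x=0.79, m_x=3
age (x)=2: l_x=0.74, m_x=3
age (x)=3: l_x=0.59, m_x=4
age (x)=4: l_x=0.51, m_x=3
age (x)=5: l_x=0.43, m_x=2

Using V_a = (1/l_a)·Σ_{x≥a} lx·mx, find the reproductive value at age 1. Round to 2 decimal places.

11.82

lx·mx for x ≥ 1: 2.37, 2.22, 2.36, 1.53, 0.86 → sum = 9.34
V_1 = 9.34 / l_1 = 9.34 / 0.79 = 11.822785… → 11.82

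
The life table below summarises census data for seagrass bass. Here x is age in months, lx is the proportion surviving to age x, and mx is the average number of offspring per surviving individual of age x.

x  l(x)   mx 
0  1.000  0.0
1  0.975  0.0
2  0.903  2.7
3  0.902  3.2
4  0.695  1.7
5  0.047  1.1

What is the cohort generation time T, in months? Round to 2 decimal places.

lx·mx: 0, 0, 2.4381, 2.8864, 1.1815, 0.0517 → R0 = 6.5577
x·lx·mx: 0, 0, 4.8762, 8.6592, 4.726, 0.2585 → Σ = 18.5199
T = 18.5199 / 6.5577 = 2.824146… → 2.82

2.82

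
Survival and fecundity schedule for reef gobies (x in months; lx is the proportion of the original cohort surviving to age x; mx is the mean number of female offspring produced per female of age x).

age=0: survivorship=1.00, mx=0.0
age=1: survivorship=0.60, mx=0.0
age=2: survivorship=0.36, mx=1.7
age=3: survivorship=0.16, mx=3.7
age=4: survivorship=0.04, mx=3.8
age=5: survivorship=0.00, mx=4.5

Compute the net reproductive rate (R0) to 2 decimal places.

1.36

lx·mx by age: 0, 0, 0.612, 0.592, 0.152, 0
R0 = Σ lx·mx = 1.356 → 1.36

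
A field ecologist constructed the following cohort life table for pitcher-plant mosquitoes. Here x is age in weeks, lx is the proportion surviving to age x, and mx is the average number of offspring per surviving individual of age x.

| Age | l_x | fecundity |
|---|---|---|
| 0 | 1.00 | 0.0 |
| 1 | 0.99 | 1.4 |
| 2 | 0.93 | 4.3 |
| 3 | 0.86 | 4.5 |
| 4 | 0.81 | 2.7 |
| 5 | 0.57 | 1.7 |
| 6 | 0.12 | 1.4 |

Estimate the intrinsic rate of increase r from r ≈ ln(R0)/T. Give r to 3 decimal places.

0.895

R0 = Σ lx·mx = 0 + 1.386 + 3.999 + 3.87 + 2.187 + 0.969 + 0.168 = 12.579
Σ x·lx·mx = 35.595; T = 35.595/12.579 = 2.82972…
r ≈ ln(R0)/T = ln(12.579)/2.82972… = 0.8948… → 0.895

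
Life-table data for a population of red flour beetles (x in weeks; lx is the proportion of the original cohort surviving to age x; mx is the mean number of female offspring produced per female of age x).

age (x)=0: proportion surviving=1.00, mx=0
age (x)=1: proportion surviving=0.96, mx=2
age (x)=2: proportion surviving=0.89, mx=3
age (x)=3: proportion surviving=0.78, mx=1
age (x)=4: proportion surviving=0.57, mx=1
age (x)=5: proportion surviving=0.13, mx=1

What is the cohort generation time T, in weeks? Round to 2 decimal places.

2.06

lx·mx: 0, 1.92, 2.67, 0.78, 0.57, 0.13 → R0 = 6.07
x·lx·mx: 0, 1.92, 5.34, 2.34, 2.28, 0.65 → Σ = 12.53
T = 12.53 / 6.07 = 2.06425… → 2.06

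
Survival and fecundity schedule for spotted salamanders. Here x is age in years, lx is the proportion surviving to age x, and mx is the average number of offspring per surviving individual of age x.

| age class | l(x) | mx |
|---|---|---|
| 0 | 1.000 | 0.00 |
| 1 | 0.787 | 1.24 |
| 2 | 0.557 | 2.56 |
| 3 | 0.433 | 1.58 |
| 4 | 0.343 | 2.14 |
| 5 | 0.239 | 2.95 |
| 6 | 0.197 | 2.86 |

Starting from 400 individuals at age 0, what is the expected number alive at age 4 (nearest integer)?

Expected survivors = N0 · l_4 = 400 × 0.343 = 137.2 → 137

137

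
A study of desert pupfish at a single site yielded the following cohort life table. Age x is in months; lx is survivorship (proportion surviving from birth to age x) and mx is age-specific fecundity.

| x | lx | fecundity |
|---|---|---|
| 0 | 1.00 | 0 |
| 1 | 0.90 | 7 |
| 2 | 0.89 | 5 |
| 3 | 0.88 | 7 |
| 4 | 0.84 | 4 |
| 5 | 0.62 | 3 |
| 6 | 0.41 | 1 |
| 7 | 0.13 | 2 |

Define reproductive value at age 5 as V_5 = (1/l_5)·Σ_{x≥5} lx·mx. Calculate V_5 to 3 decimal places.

4.081

lx·mx for x ≥ 5: 1.86, 0.41, 0.26 → sum = 2.53
V_5 = 2.53 / l_5 = 2.53 / 0.62 = 4.080645… → 4.081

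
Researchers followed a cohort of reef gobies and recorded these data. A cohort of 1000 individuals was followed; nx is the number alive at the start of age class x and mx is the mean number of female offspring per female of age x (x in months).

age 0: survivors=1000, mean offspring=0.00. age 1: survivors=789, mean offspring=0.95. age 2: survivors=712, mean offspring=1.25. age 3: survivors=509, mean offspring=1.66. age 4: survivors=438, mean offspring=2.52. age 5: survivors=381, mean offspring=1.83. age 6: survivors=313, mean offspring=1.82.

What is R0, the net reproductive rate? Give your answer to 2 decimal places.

lx = nx/n0 = nx/1000: 1, 0.789, 0.712, 0.509, 0.438, 0.381, 0.313
lx·mx by age: 0, 0.74955, 0.89, 0.84494, 1.10376, 0.69723, 0.56966
R0 = Σ lx·mx = 4.85514 → 4.86

4.86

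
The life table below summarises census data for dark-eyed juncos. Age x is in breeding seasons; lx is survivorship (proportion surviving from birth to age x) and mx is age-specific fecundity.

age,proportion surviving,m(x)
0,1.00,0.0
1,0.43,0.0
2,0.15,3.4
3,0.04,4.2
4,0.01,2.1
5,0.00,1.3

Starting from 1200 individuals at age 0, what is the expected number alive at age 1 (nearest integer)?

516

Expected survivors = N0 · l_1 = 1200 × 0.43 = 516 → 516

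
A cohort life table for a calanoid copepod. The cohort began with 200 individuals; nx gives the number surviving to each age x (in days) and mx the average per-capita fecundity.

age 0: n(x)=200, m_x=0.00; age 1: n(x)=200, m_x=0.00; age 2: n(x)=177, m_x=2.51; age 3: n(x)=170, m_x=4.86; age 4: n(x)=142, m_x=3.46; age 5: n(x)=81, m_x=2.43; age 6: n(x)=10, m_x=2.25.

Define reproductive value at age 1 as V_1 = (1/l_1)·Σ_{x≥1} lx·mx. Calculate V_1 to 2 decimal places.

lx = nx/n0 = nx/200: 1, 1, 0.885, 0.85, 0.71, 0.405, 0.05
lx·mx for x ≥ 1: 0, 2.22135, 4.131, 2.4566, 0.98415, 0.1125 → sum = 9.9056
V_1 = 9.9056 / l_1 = 9.9056 / 1 = 9.9056 → 9.91

9.91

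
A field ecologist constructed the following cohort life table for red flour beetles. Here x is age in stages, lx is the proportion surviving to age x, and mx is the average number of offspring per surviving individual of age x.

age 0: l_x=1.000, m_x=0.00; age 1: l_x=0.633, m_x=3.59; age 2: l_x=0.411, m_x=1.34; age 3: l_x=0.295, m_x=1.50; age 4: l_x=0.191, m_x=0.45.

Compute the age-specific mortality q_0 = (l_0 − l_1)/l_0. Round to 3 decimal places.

q_0 = (l_0 − l_1) / l_0 = (1 − 0.633) / 1
     = 0.367 / 1 = 0.367 → 0.367

0.367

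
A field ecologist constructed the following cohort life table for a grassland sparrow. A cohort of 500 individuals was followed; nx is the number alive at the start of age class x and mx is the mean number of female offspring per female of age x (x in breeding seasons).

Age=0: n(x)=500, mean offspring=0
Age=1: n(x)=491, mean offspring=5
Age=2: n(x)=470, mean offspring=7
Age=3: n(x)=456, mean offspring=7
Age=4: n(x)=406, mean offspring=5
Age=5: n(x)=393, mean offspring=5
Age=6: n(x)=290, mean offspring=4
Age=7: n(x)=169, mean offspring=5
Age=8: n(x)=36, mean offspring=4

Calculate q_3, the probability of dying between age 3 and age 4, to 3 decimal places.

0.110

lx = nx/n0 = nx/500: 1, 0.982, 0.94, 0.912, 0.812, 0.786, 0.58, 0.338, 0.072
q_3 = (l_3 − l_4) / l_3 = (0.912 − 0.812) / 0.912
     = 0.1 / 0.912 = 0.109649… → 0.110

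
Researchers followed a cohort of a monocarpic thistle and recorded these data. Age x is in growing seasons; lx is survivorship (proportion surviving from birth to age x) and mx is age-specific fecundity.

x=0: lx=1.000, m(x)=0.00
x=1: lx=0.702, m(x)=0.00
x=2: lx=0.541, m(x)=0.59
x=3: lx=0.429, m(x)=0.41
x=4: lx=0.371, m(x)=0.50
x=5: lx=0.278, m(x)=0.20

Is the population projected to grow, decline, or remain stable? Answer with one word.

R0 = Σ lx·mx = 0 + 0 + 0.31919 + 0.17589 + 0.1855 + 0.0556 = 0.73618
R0 < 1, so the population is declining.

declining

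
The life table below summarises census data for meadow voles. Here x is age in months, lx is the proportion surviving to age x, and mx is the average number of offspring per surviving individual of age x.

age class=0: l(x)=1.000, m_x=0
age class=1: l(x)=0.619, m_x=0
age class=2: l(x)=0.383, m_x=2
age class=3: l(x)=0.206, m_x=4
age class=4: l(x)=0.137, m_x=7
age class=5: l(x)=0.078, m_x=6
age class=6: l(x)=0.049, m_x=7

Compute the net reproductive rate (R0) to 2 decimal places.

lx·mx by age: 0, 0, 0.766, 0.824, 0.959, 0.468, 0.343
R0 = Σ lx·mx = 3.36 → 3.36

3.36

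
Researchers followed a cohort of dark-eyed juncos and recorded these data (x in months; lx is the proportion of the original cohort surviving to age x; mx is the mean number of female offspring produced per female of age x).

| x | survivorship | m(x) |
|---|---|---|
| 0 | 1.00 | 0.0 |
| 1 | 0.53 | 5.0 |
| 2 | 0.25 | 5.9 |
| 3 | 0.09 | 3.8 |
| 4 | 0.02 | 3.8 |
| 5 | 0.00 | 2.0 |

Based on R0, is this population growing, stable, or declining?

growing

R0 = Σ lx·mx = 0 + 2.65 + 1.475 + 0.342 + 0.076 + 0 = 4.543
R0 > 1, so the population is growing.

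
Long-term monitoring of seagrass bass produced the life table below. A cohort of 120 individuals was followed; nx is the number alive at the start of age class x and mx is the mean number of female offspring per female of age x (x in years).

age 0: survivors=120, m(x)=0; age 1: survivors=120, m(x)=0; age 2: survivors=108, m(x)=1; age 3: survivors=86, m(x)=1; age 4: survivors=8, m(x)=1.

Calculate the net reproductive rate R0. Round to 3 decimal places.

1.683

lx = nx/n0 = nx/120: 1, 1, 0.9, 0.71667…, 0.06667…
lx·mx by age: 0, 0, 0.9, 0.716667…, 0.066667…
R0 = Σ lx·mx = 1.683333… → 1.683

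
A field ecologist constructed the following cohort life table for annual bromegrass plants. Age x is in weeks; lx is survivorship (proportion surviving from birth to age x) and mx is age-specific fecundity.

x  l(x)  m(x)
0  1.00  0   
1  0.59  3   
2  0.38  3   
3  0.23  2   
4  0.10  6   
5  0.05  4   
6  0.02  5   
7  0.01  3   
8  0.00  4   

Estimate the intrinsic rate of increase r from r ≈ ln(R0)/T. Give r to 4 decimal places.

R0 = Σ lx·mx = 0 + 1.77 + 1.14 + 0.46 + 0.6 + 0.2 + 0.1 + 0.03 + 0 = 4.3
Σ x·lx·mx = 9.64; T = 9.64/4.3 = 2.24186…
r ≈ ln(R0)/T = ln(4.3)/2.24186… = 0.650627… → 0.6506

0.6506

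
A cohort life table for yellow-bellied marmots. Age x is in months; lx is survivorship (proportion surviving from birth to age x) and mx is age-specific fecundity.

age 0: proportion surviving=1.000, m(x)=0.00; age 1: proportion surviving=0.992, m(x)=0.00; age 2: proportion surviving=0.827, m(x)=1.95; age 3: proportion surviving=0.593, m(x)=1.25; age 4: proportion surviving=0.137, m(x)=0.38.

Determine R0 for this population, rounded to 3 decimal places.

lx·mx by age: 0, 0, 1.61265, 0.74125, 0.05206
R0 = Σ lx·mx = 2.40596 → 2.406

2.406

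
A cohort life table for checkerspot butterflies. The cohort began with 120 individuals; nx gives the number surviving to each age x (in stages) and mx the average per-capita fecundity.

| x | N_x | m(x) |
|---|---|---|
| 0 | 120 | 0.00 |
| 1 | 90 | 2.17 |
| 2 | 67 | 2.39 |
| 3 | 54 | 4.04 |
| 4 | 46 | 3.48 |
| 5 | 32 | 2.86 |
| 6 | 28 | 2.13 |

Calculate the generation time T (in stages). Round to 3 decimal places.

2.968

lx = nx/n0 = nx/120: 1, 0.75, 0.55833…, 0.45, 0.38333…, 0.26667…, 0.23333…
lx·mx: 0, 1.6275, 1.334417…, 1.818, 1.334…, 0.762667…, 0.497… → R0 = 7.373583…
x·lx·mx: 0, 1.6275, 2.668833…, 5.454, 5.336…, 3.813333…, 2.982… → Σ = 21.881667…
T = 21.881667… / 7.373583… = 2.967576… → 2.968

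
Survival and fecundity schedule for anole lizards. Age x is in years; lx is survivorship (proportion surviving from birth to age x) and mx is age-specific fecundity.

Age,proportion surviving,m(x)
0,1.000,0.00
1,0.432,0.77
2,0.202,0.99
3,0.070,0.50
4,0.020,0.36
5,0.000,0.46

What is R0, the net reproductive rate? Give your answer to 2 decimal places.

0.57

lx·mx by age: 0, 0.33264, 0.19998, 0.035, 0.0072, 0
R0 = Σ lx·mx = 0.57482 → 0.57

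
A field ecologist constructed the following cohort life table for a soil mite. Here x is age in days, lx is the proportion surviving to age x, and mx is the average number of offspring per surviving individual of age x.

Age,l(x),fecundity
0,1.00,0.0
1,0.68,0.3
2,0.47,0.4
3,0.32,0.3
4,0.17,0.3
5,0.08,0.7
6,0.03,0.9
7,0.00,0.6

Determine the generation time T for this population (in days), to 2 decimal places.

2.43

lx·mx: 0, 0.204, 0.188, 0.096, 0.051, 0.056, 0.027, 0 → R0 = 0.622
x·lx·mx: 0, 0.204, 0.376, 0.288, 0.204, 0.28, 0.162, 0 → Σ = 1.514
T = 1.514 / 0.622 = 2.434084… → 2.43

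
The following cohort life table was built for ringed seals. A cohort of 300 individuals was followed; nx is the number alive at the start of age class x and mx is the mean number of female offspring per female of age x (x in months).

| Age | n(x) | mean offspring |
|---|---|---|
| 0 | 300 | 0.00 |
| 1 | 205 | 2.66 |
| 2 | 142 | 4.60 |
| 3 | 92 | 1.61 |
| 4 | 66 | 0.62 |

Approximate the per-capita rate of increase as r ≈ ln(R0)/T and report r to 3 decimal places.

0.864

lx = nx/n0 = nx/300: 1, 0.68333…, 0.47333…, 0.30667…, 0.22
R0 = Σ lx·mx = 0 + 1.81767… + 2.17733… + 0.49373… + 0.1364 = 4.625133…
Σ x·lx·mx = 8.199133…; T = 8.199133…/4.625133… = 1.77273…
r ≈ ln(R0)/T = ln(4.625133…)/1.77273… = 0.86392… → 0.864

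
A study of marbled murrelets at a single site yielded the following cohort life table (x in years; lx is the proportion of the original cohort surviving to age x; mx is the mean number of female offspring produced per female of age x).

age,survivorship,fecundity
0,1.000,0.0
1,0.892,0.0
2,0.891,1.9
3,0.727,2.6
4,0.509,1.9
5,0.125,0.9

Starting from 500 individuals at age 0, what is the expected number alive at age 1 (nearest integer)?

Expected survivors = N0 · l_1 = 500 × 0.892 = 446 → 446

446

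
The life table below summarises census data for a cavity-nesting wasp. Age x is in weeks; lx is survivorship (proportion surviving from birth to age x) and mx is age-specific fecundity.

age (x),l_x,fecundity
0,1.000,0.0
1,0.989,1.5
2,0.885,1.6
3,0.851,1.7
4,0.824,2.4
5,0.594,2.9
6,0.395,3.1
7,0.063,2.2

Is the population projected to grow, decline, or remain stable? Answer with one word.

R0 = Σ lx·mx = 0 + 1.4835 + 1.416 + 1.4467 + 1.9776 + 1.7226 + 1.2245 + 0.1386 = 9.4095
R0 > 1, so the population is growing.

growing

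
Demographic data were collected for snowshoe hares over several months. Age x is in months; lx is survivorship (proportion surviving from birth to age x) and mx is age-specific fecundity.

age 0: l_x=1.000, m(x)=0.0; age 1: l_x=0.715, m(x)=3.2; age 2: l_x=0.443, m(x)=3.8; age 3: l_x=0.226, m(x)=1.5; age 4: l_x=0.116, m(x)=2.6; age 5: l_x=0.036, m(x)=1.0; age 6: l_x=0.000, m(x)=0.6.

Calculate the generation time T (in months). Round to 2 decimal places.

1.73

lx·mx: 0, 2.288, 1.6834, 0.339, 0.3016, 0.036, 0 → R0 = 4.648
x·lx·mx: 0, 2.288, 3.3668, 1.017, 1.2064, 0.18, 0 → Σ = 8.0582
T = 8.0582 / 4.648 = 1.733692… → 1.73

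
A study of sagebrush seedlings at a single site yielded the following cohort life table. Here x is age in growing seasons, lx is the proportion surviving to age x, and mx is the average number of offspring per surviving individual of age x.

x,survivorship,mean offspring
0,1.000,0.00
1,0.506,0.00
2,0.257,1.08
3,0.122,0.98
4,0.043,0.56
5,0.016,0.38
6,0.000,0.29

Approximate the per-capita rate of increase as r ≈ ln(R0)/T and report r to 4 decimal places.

-0.3492

R0 = Σ lx·mx = 0 + 0 + 0.27756 + 0.11956 + 0.02408 + 0.00608 + 0 = 0.42728
Σ x·lx·mx = 1.04052; T = 1.04052/0.42728 = 2.43522…
r ≈ ln(R0)/T = ln(0.42728)/2.43522… = -0.349174… → -0.3492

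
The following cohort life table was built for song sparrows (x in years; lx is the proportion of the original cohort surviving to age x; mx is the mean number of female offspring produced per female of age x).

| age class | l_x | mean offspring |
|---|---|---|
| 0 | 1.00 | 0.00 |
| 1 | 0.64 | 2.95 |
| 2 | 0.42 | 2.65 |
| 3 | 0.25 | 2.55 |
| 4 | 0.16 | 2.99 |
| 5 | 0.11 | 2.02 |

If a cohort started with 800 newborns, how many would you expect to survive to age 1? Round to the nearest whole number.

512

Expected survivors = N0 · l_1 = 800 × 0.64 = 512 → 512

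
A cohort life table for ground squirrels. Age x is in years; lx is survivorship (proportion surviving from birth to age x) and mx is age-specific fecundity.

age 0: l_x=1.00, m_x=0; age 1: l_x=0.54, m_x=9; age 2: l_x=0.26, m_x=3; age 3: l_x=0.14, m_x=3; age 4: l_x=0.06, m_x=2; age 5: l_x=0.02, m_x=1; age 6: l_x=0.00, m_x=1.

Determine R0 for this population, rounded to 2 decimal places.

6.20

lx·mx by age: 0, 4.86, 0.78, 0.42, 0.12, 0.02, 0
R0 = Σ lx·mx = 6.2 → 6.20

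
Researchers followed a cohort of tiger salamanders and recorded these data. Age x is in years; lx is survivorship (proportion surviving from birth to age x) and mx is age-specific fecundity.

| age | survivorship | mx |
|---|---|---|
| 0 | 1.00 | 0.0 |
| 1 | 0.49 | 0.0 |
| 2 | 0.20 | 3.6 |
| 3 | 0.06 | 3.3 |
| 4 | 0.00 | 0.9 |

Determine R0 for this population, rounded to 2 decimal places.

0.92

lx·mx by age: 0, 0, 0.72, 0.198, 0
R0 = Σ lx·mx = 0.918 → 0.92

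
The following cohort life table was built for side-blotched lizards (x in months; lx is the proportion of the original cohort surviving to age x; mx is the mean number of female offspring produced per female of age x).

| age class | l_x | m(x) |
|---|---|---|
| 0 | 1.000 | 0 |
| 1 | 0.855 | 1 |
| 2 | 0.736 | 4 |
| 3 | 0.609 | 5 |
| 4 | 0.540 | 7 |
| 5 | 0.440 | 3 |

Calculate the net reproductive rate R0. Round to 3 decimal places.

11.944

lx·mx by age: 0, 0.855, 2.944, 3.045, 3.78, 1.32
R0 = Σ lx·mx = 11.944 → 11.944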